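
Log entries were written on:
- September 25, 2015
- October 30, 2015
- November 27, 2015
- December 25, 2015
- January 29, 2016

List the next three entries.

All Fridays; the gaps (35, 28, 28, 35) vary with month length.
This is the last Friday of each month.
February 2016 ends with Friday February 26, 2016.
March 2016 ends with Friday March 25, 2016.
April 2016 ends with Friday April 29, 2016.

February 26, 2016; March 25, 2016; April 29, 2016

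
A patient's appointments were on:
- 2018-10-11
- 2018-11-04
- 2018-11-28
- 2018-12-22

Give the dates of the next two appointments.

2019-01-15, 2019-02-08

The spacing is 24, 24, 24 days — always 24 days.
2018-12-22 + 24 days = 2019-01-15.
2019-01-15 + 24 days = 2019-02-08.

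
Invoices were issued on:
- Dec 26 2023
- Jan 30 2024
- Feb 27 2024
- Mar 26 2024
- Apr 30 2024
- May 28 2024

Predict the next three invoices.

Jun 25 2024, Jul 30 2024, Aug 27 2024

These are Tuesdays with 35, 28, 28, 35, 28-day gaps.
Each is the final Tuesday of its month — Jan 30 2024 is past the 28th, so '4th Tuesday' doesn't fit.
Last Tuesday of June 2024: Jun 25 2024.
Last Tuesday of July 2024: Jul 30 2024.
August 2024 ends with Tuesday Aug 27 2024.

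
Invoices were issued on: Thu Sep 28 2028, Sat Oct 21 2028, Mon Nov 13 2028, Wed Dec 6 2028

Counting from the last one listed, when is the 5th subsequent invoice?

Every event comes 23 days after the last (23, 23, 23).
Wed Dec 6 2028 + 23 days = Fri Dec 29 2028.
Fri Dec 29 2028 + 23 days = Sun Jan 21 2029.
Sun Jan 21 2029 + 23 days = Tue Feb 13 2029.
Tue Feb 13 2029 + 23 days = Thu Mar 8 2029.
Thu Mar 8 2029 + 23 days = Sat Mar 31 2029.

Sat Mar 31 2029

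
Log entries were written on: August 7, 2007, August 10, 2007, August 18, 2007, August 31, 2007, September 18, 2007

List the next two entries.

October 11, 2007; November 8, 2007

Intervals are 3, 8, 13, 18 days — an arithmetic progression with common difference 5.
Next gap: 23 days. September 18, 2007 + 23 days = October 11, 2007.
Next gap: 28 days. October 11, 2007 + 28 days = November 8, 2007.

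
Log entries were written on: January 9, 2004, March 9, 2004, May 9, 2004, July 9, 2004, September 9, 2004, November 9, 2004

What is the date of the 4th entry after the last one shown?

July 9, 2005

Gaps: 60, 61, 61, 62, 61 days — not constant. Every event is on the 9th of the month.
Pattern: the 9th of every 2 months.
Next: January 2005 → January 9, 2005.
March 2005: March 9, 2005.
May 2005: May 9, 2005.
July 2005: July 9, 2005.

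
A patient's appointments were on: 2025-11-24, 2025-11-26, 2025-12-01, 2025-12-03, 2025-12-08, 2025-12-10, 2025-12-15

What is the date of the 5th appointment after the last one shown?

Every event lands on a Monday or Wednesday (gaps cycle 2, 5, 2, 5, 2, 5).
So the schedule is: every Monday and Wednesday.
The following Wednesday is 2025-12-17.
Next Monday: 2025-12-22.
The following Wednesday is 2025-12-24.
Next Monday: 2025-12-29.
The following Wednesday is 2025-12-31.

2025-12-31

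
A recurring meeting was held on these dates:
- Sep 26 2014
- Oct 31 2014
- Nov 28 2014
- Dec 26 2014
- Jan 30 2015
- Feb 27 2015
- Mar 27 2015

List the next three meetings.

Every date is a Friday; gaps 35, 28, 28, 35, 28, 28 days.
Each is the last Friday of its month (at least one falls on the 29th or later, ruling out '4th Friday').
Last Friday of April 2015: Apr 24 2015.
Last Friday of May 2015: May 29 2015.
June 2015 ends with Friday Jun 26 2015.

Apr 24 2015, May 29 2015, Jun 26 2015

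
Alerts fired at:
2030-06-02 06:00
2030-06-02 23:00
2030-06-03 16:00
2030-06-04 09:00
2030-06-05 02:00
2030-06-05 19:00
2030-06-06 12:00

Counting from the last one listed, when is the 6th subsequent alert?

2030-06-10 18:00

The interval is a steady 17 hours (17, 17, 17, 17, 17, 17).
2030-06-06 12:00 + 17 h = 2030-06-07 05:00.
2030-06-07 05:00 + 17 h = 2030-06-07 22:00.
2030-06-07 22:00 + 17 h = 2030-06-08 15:00.
2030-06-08 15:00 + 17 h = 2030-06-09 08:00.
2030-06-09 08:00 + 17 h = 2030-06-10 01:00.
2030-06-10 01:00 + 17 h = 2030-06-10 18:00.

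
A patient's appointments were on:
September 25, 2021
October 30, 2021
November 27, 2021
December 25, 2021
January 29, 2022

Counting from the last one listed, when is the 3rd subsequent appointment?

April 30, 2022

Every date is a Saturday; gaps 35, 28, 28, 35 days.
Each is the last Saturday of its month (at least one falls on the 29th or later, ruling out '4th Saturday').
February 2022 ends with Saturday February 26, 2022.
Last Saturday of March 2022: March 26, 2022.
April 2022 ends with Saturday April 30, 2022.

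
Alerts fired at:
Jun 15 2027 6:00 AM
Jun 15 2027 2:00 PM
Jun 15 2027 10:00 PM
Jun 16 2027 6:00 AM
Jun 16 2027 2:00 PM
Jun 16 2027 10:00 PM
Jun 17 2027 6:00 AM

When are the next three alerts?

Gaps: 8, 8, 8, 8, 8, 8 hours — each event is 8 hours after the previous one.
Jun 17 2027 6:00 AM + 8 h = Jun 17 2027 2:00 PM.
Jun 17 2027 2:00 PM + 8 h = Jun 17 2027 10:00 PM.
Jun 17 2027 10:00 PM + 8 h = Jun 18 2027 6:00 AM.

Jun 17 2027 2:00 PM, Jun 17 2027 10:00 PM, Jun 18 2027 6:00 AM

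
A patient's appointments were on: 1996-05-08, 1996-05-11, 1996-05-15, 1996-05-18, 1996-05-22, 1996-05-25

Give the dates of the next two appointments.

Gaps: 3, 4, 3, 4, 3 days — not constant, but cyclic with period 2.
The events fall on every Wednesday and Saturday.
The following Wednesday is 1996-05-29.
The following Saturday is 1996-06-01.

1996-05-29, 1996-06-01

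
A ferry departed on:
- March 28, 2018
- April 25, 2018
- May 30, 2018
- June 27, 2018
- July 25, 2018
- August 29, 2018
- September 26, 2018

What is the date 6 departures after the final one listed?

These are Wednesdays with 28, 35, 28, 28, 35, 28-day gaps.
Each is the final Wednesday of its month — May 30, 2018 is past the 28th, so '4th Wednesday' doesn't fit.
October 2018 ends with Wednesday October 31, 2018.
Last Wednesday of November 2018: November 28, 2018.
December 2018 ends with Wednesday December 26, 2018.
January 2019 ends with Wednesday January 30, 2019.
Last Wednesday of February 2019: February 27, 2019.
March 2019 ends with Wednesday March 27, 2019.

March 27, 2019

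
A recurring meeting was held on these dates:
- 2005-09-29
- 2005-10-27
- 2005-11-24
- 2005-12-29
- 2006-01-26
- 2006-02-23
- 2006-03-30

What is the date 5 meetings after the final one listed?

2006-08-31

All Thursdays; the gaps (28, 28, 35, 28, 28, 35) vary with month length.
This is the last Thursday of each month.
April 2006 ends with Thursday 2006-04-27.
Last Thursday of May 2006: 2006-05-25.
June 2006 ends with Thursday 2006-06-29.
July 2006 ends with Thursday 2006-07-27.
Last Thursday of August 2006: 2006-08-31.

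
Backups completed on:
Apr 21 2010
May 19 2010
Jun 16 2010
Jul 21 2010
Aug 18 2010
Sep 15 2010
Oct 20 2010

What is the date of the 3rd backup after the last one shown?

Jan 19 2011

All dates are Wednesdays, 28, 28, 35, 28, 28, 35 days apart.
Specifically, the 3rd Wednesday of each month.
November 2010 — 3rd Wednesday is Nov 17 2010.
3rd Wednesday of December 2010: Dec 15 2010.
3rd Wednesday of January 2011: Jan 19 2011.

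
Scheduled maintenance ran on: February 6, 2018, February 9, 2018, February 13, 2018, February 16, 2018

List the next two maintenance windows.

February 20, 2018; February 23, 2018

Every event lands on a Tuesday or Friday (gaps cycle 3, 4, 3).
So the schedule is: every Tuesday and Friday.
Next Tuesday: February 20, 2018.
Next Friday: February 23, 2018.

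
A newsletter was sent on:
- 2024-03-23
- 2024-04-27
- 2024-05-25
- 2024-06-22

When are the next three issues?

2024-07-27, 2024-08-24, 2024-09-28

These are Saturdays at 28- or 35-day spacing (35, 28, 28).
The pattern: 4th Saturday of the month.
July 2024 — 4th Saturday is 2024-07-27.
4th Saturday of August 2024: 2024-08-24.
September 2024 — 4th Saturday is 2024-09-28.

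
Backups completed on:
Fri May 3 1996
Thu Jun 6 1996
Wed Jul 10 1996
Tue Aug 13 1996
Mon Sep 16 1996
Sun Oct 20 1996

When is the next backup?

Sat Nov 23 1996

Every event comes 34 days after the last (34, 34, 34, 34, 34).
Sun Oct 20 1996 + 34 days = Sat Nov 23 1996.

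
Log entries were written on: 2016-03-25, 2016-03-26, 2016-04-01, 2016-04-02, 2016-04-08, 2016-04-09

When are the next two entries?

2016-04-15, 2016-04-16

The gap pattern 1, 6, 1, 6, 1 repeats every 2 events.
These are the Fridays and Saturdays of each week.
The following Friday is 2016-04-15.
The following Saturday is 2016-04-16.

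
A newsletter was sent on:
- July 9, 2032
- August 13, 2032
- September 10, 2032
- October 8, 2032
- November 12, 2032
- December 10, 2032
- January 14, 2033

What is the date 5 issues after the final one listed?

June 10, 2033

All dates are Fridays, 35, 28, 28, 35, 28, 35 days apart.
Specifically, the 2nd Friday of each month.
February 2033 — 2nd Friday is February 11, 2033.
2nd Friday of March 2033: March 11, 2033.
April 2033 — 2nd Friday is April 8, 2033.
2nd Friday of May 2033: May 13, 2033.
June 2033 — 2nd Friday is June 10, 2033.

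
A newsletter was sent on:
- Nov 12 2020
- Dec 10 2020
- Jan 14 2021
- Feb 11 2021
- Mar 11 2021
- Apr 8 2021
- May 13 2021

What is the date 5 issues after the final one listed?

Oct 14 2021

These are Thursdays at 28- or 35-day spacing (28, 35, 28, 28, 28, 35).
The pattern: 2nd Thursday of the month.
2nd Thursday of June 2021: Jun 10 2021.
July 2021 — 2nd Thursday is Jul 8 2021.
2nd Thursday of August 2021: Aug 12 2021.
2nd Thursday of September 2021: Sep 9 2021.
October 2021 — 2nd Thursday is Oct 14 2021.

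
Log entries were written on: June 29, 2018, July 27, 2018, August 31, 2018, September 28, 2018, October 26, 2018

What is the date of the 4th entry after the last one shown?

February 22, 2019

Every date is a Friday; gaps 28, 35, 28, 28 days.
Each is the last Friday of its month (at least one falls on the 29th or later, ruling out '4th Friday').
November 2018 ends with Friday November 30, 2018.
December 2018 ends with Friday December 28, 2018.
Last Friday of January 2019: January 25, 2019.
Last Friday of February 2019: February 22, 2019.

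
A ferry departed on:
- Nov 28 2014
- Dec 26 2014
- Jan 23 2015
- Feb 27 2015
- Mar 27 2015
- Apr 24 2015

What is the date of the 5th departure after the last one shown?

Sep 25 2015

These are Fridays at 28- or 35-day spacing (28, 28, 35, 28, 28).
The pattern: 4th Friday of the month.
May 2015 — 4th Friday is May 22 2015.
4th Friday of June 2015: Jun 26 2015.
4th Friday of July 2015: Jul 24 2015.
4th Friday of August 2015: Aug 28 2015.
4th Friday of September 2015: Sep 25 2015.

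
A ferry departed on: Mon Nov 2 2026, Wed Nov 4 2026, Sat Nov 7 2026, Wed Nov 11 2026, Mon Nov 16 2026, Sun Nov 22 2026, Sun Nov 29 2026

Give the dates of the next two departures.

Mon Dec 7 2026, Wed Dec 16 2026

Intervals are 2, 3, 4, 5, 6, 7 days — an arithmetic progression with common difference 1.
Next gap: 8 days. Sun Nov 29 2026 + 8 days = Mon Dec 7 2026.
Next gap: 9 days. Mon Dec 7 2026 + 9 days = Wed Dec 16 2026.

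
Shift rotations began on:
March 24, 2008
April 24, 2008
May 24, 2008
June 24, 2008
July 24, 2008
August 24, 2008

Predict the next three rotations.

The day-of-month is always 24 (31, 30, 31, 30, 31 days between events).
So this recurs on the 24th of each month.
September 2008: September 24, 2008.
Next: October 2008 → October 24, 2008.
Next: November 2008 → November 24, 2008.

September 24, 2008; October 24, 2008; November 24, 2008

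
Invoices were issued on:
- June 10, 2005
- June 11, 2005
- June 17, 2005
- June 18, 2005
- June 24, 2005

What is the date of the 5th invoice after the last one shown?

Gaps: 1, 6, 1, 6 days — not constant, but cyclic with period 2.
The events fall on every Friday and Saturday.
Next Saturday: June 25, 2005.
Next Friday: July 1, 2005.
Next Saturday: July 2, 2005.
Next Friday: July 8, 2005.
The following Saturday is July 9, 2005.

July 9, 2005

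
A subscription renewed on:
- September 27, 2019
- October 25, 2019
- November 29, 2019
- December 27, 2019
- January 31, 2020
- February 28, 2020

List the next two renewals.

All Fridays; the gaps (28, 35, 28, 35, 28) vary with month length.
This is the last Friday of each month.
March 2020 ends with Friday March 27, 2020.
April 2020 ends with Friday April 24, 2020.

March 27, 2020; April 24, 2020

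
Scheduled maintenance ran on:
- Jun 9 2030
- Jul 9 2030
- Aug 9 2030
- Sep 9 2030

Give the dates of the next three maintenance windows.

Gaps: 30, 31, 31 days — not constant. Every event is on the 9th of the month.
Pattern: the 9th of each month.
Next: October 2030 → Oct 9 2030.
Next: November 2030 → Nov 9 2030.
Next: December 2030 → Dec 9 2030.

Oct 9 2030, Nov 9 2030, Dec 9 2030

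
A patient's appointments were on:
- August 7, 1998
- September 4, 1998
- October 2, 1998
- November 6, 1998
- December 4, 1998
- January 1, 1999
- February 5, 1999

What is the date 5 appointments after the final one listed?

All dates are Fridays, 28, 28, 35, 28, 28, 35 days apart.
Specifically, the 1st Friday of each month.
March 1999 — 1st Friday is March 5, 1999.
1st Friday of April 1999: April 2, 1999.
May 1999 — 1st Friday is May 7, 1999.
June 1999 — 1st Friday is June 4, 1999.
July 1999 — 1st Friday is July 2, 1999.

July 2, 1999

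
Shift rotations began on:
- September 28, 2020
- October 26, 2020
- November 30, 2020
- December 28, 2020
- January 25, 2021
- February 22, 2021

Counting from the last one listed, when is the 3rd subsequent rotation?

May 31, 2021

Every date is a Monday; gaps 28, 35, 28, 28, 28 days.
Each is the last Monday of its month (at least one falls on the 29th or later, ruling out '4th Monday').
Last Monday of March 2021: March 29, 2021.
April 2021 ends with Monday April 26, 2021.
May 2021 ends with Monday May 31, 2021.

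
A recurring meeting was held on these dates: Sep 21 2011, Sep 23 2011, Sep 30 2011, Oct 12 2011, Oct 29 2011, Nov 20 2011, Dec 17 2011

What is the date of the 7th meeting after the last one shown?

Gaps: 2, 7, 12, 17, 22, 27 days — each gap is 5 larger than the previous one.
Next gap: 32 days. Dec 17 2011 + 32 days = Jan 18 2012.
Next gap: 37 days. Jan 18 2012 + 37 days = Feb 24 2012.
Next gap: 42 days. Feb 24 2012 + 42 days = Apr 6 2012.
Next gap: 47 days. Apr 6 2012 + 47 days = May 23 2012.
Next gap: 52 days. May 23 2012 + 52 days = Jul 14 2012.
Next gap: 57 days. Jul 14 2012 + 57 days = Sep 9 2012.
Next gap: 62 days. Sep 9 2012 + 62 days = Nov 10 2012.

Nov 10 2012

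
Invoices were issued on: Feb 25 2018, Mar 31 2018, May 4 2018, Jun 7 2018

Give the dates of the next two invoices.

Jul 11 2018, Aug 14 2018

Gaps between consecutive events: 34, 34, 34 days — a constant 34-day interval.
Jun 7 2018 + 34 days = Jul 11 2018.
Jul 11 2018 + 34 days = Aug 14 2018.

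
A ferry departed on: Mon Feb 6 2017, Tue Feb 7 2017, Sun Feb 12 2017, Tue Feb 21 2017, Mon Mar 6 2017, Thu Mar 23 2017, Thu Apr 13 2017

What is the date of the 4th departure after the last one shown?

The spacing grows by 4 each time: 1, 5, 9, 13, 17, 21 days.
Next gap: 25 days. Thu Apr 13 2017 + 25 days = Mon May 8 2017.
Next gap: 29 days. Mon May 8 2017 + 29 days = Tue Jun 6 2017.
Next gap: 33 days. Tue Jun 6 2017 + 33 days = Sun Jul 9 2017.
Next gap: 37 days. Sun Jul 9 2017 + 37 days = Tue Aug 15 2017.

Tue Aug 15 2017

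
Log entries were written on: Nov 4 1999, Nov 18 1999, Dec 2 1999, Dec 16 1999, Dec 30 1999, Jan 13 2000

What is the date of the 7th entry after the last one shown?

Every event comes 14 days after the last (14, 14, 14, 14, 14).
Jan 13 2000 + 14 days = Jan 27 2000.
Jan 27 2000 + 14 days = Feb 10 2000.
Feb 10 2000 + 14 days = Feb 24 2000.
Feb 24 2000 + 14 days = Mar 9 2000.
Mar 9 2000 + 14 days = Mar 23 2000.
Mar 23 2000 + 14 days = Apr 6 2000.
Apr 6 2000 + 14 days = Apr 20 2000.

Apr 20 2000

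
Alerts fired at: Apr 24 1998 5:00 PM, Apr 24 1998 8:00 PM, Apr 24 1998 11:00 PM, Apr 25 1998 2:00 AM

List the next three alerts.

Apr 25 1998 5:00 AM, Apr 25 1998 8:00 AM, Apr 25 1998 11:00 AM

The interval is a steady 3 hours (3, 3, 3).
Apr 25 1998 2:00 AM + 3 h = Apr 25 1998 5:00 AM.
Apr 25 1998 5:00 AM + 3 h = Apr 25 1998 8:00 AM.
Apr 25 1998 8:00 AM + 3 h = Apr 25 1998 11:00 AM.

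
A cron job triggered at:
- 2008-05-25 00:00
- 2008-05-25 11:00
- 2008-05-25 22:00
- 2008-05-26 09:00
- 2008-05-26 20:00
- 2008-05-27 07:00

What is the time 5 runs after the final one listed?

The interval is a steady 11 hours (11, 11, 11, 11, 11).
2008-05-27 07:00 + 11 h = 2008-05-27 18:00.
2008-05-27 18:00 + 11 h = 2008-05-28 05:00.
2008-05-28 05:00 + 11 h = 2008-05-28 16:00.
2008-05-28 16:00 + 11 h = 2008-05-29 03:00.
2008-05-29 03:00 + 11 h = 2008-05-29 14:00.

2008-05-29 14:00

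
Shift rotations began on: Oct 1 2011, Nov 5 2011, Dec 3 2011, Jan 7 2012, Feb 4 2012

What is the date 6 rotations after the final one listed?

Aug 4 2012

These are Saturdays at 28- or 35-day spacing (35, 28, 35, 28).
The pattern: 1st Saturday of the month.
March 2012 — 1st Saturday is Mar 3 2012.
1st Saturday of April 2012: Apr 7 2012.
1st Saturday of May 2012: May 5 2012.
June 2012 — 1st Saturday is Jun 2 2012.
July 2012 — 1st Saturday is Jul 7 2012.
August 2012 — 1st Saturday is Aug 4 2012.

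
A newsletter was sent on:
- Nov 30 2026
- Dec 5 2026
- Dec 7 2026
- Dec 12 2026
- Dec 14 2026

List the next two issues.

Every event lands on a Monday or Saturday (gaps cycle 5, 2, 5, 2).
So the schedule is: every Monday and Saturday.
The following Saturday is Dec 19 2026.
The following Monday is Dec 21 2026.

Dec 19 2026, Dec 21 2026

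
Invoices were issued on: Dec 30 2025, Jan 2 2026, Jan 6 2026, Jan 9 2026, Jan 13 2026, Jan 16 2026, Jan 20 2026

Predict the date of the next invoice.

Every event lands on a Tuesday or Friday (gaps cycle 3, 4, 3, 4, 3, 4).
So the schedule is: every Tuesday and Friday.
Next Friday: Jan 23 2026.

Jan 23 2026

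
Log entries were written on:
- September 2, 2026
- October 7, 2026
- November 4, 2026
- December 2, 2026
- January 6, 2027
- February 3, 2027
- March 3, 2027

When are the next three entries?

All dates are Wednesdays, 35, 28, 28, 35, 28, 28 days apart.
Specifically, the 1st Wednesday of each month.
April 2027 — 1st Wednesday is April 7, 2027.
May 2027 — 1st Wednesday is May 5, 2027.
1st Wednesday of June 2027: June 2, 2027.

April 7, 2027; May 5, 2027; June 2, 2027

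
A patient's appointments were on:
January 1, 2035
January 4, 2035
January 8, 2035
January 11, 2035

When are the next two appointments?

Every event lands on a Monday or Thursday (gaps cycle 3, 4, 3).
So the schedule is: every Monday and Thursday.
The following Monday is January 15, 2035.
The following Thursday is January 18, 2035.

January 15, 2035; January 18, 2035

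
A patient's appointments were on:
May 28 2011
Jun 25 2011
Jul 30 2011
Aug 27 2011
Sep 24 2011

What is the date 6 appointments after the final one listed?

Every date is a Saturday; gaps 28, 35, 28, 28 days.
Each is the last Saturday of its month (at least one falls on the 29th or later, ruling out '4th Saturday').
October 2011 ends with Saturday Oct 29 2011.
Last Saturday of November 2011: Nov 26 2011.
December 2011 ends with Saturday Dec 31 2011.
January 2012 ends with Saturday Jan 28 2012.
February 2012 ends with Saturday Feb 25 2012.
Last Saturday of March 2012: Mar 31 2012.

Mar 31 2012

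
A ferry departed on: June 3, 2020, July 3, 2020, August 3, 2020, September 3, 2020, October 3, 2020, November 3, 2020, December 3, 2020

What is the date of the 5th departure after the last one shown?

May 3, 2021

Gaps: 30, 31, 31, 30, 31, 30 days — not constant. Every event is on the 3rd of the month.
Pattern: the 3rd of each month.
Next: January 2021 → January 3, 2021.
Next: February 2021 → February 3, 2021.
Next: March 2021 → March 3, 2021.
Next: April 2021 → April 3, 2021.
May 2021: May 3, 2021.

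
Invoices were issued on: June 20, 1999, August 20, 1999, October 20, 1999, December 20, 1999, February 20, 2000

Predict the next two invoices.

April 20, 2000; June 20, 2000

Each date is the 20th; the gaps (61, 61, 61, 62) track the month lengths.
The rule is the 20th of every 2 months.
April 2000: April 20, 2000.
Next: June 2000 → June 20, 2000.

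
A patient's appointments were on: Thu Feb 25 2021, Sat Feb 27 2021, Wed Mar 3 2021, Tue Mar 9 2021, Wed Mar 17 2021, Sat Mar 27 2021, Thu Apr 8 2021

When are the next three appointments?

Thu Apr 22 2021, Sat May 8 2021, Wed May 26 2021

Intervals are 2, 4, 6, 8, 10, 12 days — an arithmetic progression with common difference 2.
Next gap: 14 days. Thu Apr 8 2021 + 14 days = Thu Apr 22 2021.
Next gap: 16 days. Thu Apr 22 2021 + 16 days = Sat May 8 2021.
Next gap: 18 days. Sat May 8 2021 + 18 days = Wed May 26 2021.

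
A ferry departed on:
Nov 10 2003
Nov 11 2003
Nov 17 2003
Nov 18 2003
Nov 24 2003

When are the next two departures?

Every event lands on a Monday or Tuesday (gaps cycle 1, 6, 1, 6).
So the schedule is: every Monday and Tuesday.
Next Tuesday: Nov 25 2003.
The following Monday is Dec 1 2003.

Nov 25 2003, Dec 1 2003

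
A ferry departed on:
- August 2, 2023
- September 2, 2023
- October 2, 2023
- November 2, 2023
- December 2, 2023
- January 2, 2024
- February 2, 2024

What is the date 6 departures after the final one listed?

August 2, 2024

The day-of-month is always 2 (31, 30, 31, 30, 31, 31 days between events).
So this recurs on the 2nd of each month.
Next: March 2024 → March 2, 2024.
April 2024: April 2, 2024.
Next: May 2024 → May 2, 2024.
June 2024: June 2, 2024.
Next: July 2024 → July 2, 2024.
Next: August 2024 → August 2, 2024.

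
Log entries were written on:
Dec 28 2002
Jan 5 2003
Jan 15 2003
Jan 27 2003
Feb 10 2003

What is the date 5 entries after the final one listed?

May 21 2003

Intervals are 8, 10, 12, 14 days — an arithmetic progression with common difference 2.
Next gap: 16 days. Feb 10 2003 + 16 days = Feb 26 2003.
Next gap: 18 days. Feb 26 2003 + 18 days = Mar 16 2003.
Next gap: 20 days. Mar 16 2003 + 20 days = Apr 5 2003.
Next gap: 22 days. Apr 5 2003 + 22 days = Apr 27 2003.
Next gap: 24 days. Apr 27 2003 + 24 days = May 21 2003.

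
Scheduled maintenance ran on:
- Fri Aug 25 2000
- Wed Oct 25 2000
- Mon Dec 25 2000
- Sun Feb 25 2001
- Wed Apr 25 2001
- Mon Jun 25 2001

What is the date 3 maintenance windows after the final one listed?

Tue Dec 25 2001

Each date is the 25th; the gaps (61, 61, 62, 59, 61) track the month lengths.
The rule is the 25th of every 2 months.
August 2001: Sat Aug 25 2001.
Next: October 2001 → Thu Oct 25 2001.
December 2001: Tue Dec 25 2001.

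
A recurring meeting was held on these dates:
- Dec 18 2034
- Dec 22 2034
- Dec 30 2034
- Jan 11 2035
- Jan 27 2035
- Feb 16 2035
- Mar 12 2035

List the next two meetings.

The spacing grows by 4 each time: 4, 8, 12, 16, 20, 24 days.
Next gap: 28 days. Mar 12 2035 + 28 days = Apr 9 2035.
Next gap: 32 days. Apr 9 2035 + 32 days = May 11 2035.

Apr 9 2035, May 11 2035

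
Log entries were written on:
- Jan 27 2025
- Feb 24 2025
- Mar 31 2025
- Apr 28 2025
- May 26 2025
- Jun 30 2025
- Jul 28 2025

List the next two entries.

Aug 25 2025, Sep 29 2025

All Mondays; the gaps (28, 35, 28, 28, 35, 28) vary with month length.
This is the last Monday of each month.
Last Monday of August 2025: Aug 25 2025.
September 2025 ends with Monday Sep 29 2025.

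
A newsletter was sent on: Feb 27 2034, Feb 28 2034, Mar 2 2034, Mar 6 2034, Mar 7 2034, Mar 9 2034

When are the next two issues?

Mar 13 2034, Mar 14 2034

Gaps: 1, 2, 4, 1, 2 days — not constant, but cyclic with period 3.
The events fall on every Monday, Tuesday and Thursday.
Next Monday: Mar 13 2034.
Next Tuesday: Mar 14 2034.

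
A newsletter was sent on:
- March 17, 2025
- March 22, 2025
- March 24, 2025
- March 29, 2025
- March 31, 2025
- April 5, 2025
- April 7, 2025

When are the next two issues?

April 12, 2025; April 14, 2025

The gap pattern 5, 2, 5, 2, 5, 2 repeats every 2 events.
These are the Mondays and Saturdays of each week.
The following Saturday is April 12, 2025.
The following Monday is April 14, 2025.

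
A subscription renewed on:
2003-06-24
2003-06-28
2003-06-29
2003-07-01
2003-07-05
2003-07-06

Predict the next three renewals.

2003-07-08, 2003-07-12, 2003-07-13

Every event lands on a Tuesday or Saturday or Sunday (gaps cycle 4, 1, 2, 4, 1).
So the schedule is: every Tuesday, Saturday and Sunday.
The following Tuesday is 2003-07-08.
Next Saturday: 2003-07-12.
The following Sunday is 2003-07-13.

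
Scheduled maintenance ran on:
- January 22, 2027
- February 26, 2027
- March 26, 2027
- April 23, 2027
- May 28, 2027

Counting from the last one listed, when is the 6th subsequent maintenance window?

These are Fridays at 28- or 35-day spacing (35, 28, 28, 35).
The pattern: 4th Friday of the month.
June 2027 — 4th Friday is June 25, 2027.
July 2027 — 4th Friday is July 23, 2027.
August 2027 — 4th Friday is August 27, 2027.
September 2027 — 4th Friday is September 24, 2027.
October 2027 — 4th Friday is October 22, 2027.
November 2027 — 4th Friday is November 26, 2027.

November 26, 2027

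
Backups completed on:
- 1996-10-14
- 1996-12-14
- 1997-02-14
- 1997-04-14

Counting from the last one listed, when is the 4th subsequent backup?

1997-12-14

Each date is the 14th; the gaps (61, 62, 59) track the month lengths.
The rule is the 14th of every 2 months.
June 1997: 1997-06-14.
August 1997: 1997-08-14.
October 1997: 1997-10-14.
Next: December 1997 → 1997-12-14.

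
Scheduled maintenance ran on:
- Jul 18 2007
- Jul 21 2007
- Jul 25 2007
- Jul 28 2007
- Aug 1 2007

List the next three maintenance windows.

Every event lands on a Wednesday or Saturday (gaps cycle 3, 4, 3, 4).
So the schedule is: every Wednesday and Saturday.
The following Saturday is Aug 4 2007.
The following Wednesday is Aug 8 2007.
The following Saturday is Aug 11 2007.

Aug 4 2007, Aug 8 2007, Aug 11 2007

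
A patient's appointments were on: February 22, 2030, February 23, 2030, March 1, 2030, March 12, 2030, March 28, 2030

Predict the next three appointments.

Intervals are 1, 6, 11, 16 days — an arithmetic progression with common difference 5.
Next gap: 21 days. March 28, 2030 + 21 days = April 18, 2030.
Next gap: 26 days. April 18, 2030 + 26 days = May 14, 2030.
Next gap: 31 days. May 14, 2030 + 31 days = June 14, 2030.

April 18, 2030; May 14, 2030; June 14, 2030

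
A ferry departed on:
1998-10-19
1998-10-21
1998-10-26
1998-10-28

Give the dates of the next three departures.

1998-11-02, 1998-11-04, 1998-11-09

Gaps: 2, 5, 2 days — not constant, but cyclic with period 2.
The events fall on every Monday and Wednesday.
Next Monday: 1998-11-02.
Next Wednesday: 1998-11-04.
Next Monday: 1998-11-09.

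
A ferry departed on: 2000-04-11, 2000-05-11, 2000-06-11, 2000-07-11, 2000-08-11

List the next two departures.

2000-09-11, 2000-10-11

The day-of-month is always 11 (30, 31, 30, 31 days between events).
So this recurs on the 11th of each month.
September 2000: 2000-09-11.
October 2000: 2000-10-11.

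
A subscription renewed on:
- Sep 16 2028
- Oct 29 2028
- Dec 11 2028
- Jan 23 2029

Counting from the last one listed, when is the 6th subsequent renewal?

Oct 8 2029

Every event comes 43 days after the last (43, 43, 43).
Jan 23 2029 + 43 days = Mar 7 2029.
Mar 7 2029 + 43 days = Apr 19 2029.
Apr 19 2029 + 43 days = Jun 1 2029.
Jun 1 2029 + 43 days = Jul 14 2029.
Jul 14 2029 + 43 days = Aug 26 2029.
Aug 26 2029 + 43 days = Oct 8 2029.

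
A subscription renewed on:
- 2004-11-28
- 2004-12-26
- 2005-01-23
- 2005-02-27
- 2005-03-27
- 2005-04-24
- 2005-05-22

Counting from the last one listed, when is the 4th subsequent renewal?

These are Sundays at 28- or 35-day spacing (28, 28, 35, 28, 28, 28).
The pattern: 4th Sunday of the month.
4th Sunday of June 2005: 2005-06-26.
4th Sunday of July 2005: 2005-07-24.
4th Sunday of August 2005: 2005-08-28.
4th Sunday of September 2005: 2005-09-25.

2005-09-25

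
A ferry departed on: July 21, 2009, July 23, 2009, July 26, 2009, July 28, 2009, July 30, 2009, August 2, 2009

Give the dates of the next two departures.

August 4, 2009; August 6, 2009

Gaps: 2, 3, 2, 2, 3 days — not constant, but cyclic with period 3.
The events fall on every Tuesday, Thursday and Sunday.
The following Tuesday is August 4, 2009.
Next Thursday: August 6, 2009.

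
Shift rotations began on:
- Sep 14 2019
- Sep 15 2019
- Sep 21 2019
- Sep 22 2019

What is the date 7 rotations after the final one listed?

Oct 19 2019

Gaps: 1, 6, 1 days — not constant, but cyclic with period 2.
The events fall on every Saturday and Sunday.
The following Saturday is Sep 28 2019.
The following Sunday is Sep 29 2019.
Next Saturday: Oct 5 2019.
The following Sunday is Oct 6 2019.
The following Saturday is Oct 12 2019.
Next Sunday: Oct 13 2019.
Next Saturday: Oct 19 2019.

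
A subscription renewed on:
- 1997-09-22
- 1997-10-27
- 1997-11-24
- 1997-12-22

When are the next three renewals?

1998-01-26, 1998-02-23, 1998-03-23

All dates are Mondays, 35, 28, 28 days apart.
Specifically, the 4th Monday of each month.
4th Monday of January 1998: 1998-01-26.
4th Monday of February 1998: 1998-02-23.
4th Monday of March 1998: 1998-03-23.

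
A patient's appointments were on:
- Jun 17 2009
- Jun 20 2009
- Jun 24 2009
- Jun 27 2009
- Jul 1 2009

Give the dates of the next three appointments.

Jul 4 2009, Jul 8 2009, Jul 11 2009

Every event lands on a Wednesday or Saturday (gaps cycle 3, 4, 3, 4).
So the schedule is: every Wednesday and Saturday.
The following Saturday is Jul 4 2009.
The following Wednesday is Jul 8 2009.
Next Saturday: Jul 11 2009.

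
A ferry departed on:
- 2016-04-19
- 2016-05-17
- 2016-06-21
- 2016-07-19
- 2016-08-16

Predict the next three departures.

These are Tuesdays at 28- or 35-day spacing (28, 35, 28, 28).
The pattern: 3rd Tuesday of the month.
3rd Tuesday of September 2016: 2016-09-20.
October 2016 — 3rd Tuesday is 2016-10-18.
3rd Tuesday of November 2016: 2016-11-15.

2016-09-20, 2016-10-18, 2016-11-15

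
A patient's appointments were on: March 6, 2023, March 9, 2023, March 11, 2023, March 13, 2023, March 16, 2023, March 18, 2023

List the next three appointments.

Every event lands on a Monday or Thursday or Saturday (gaps cycle 3, 2, 2, 3, 2).
So the schedule is: every Monday, Thursday and Saturday.
Next Monday: March 20, 2023.
Next Thursday: March 23, 2023.
The following Saturday is March 25, 2023.

March 20, 2023; March 23, 2023; March 25, 2023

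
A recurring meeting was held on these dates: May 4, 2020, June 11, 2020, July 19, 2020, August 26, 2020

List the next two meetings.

October 3, 2020; November 10, 2020

The spacing is 38, 38, 38 days — always 38 days.
August 26, 2020 + 38 days = October 3, 2020.
October 3, 2020 + 38 days = November 10, 2020.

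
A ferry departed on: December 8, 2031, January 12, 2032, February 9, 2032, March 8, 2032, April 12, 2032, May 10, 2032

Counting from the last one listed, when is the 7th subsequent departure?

December 13, 2032

These are Mondays at 28- or 35-day spacing (35, 28, 28, 35, 28).
The pattern: 2nd Monday of the month.
June 2032 — 2nd Monday is June 14, 2032.
July 2032 — 2nd Monday is July 12, 2032.
August 2032 — 2nd Monday is August 9, 2032.
September 2032 — 2nd Monday is September 13, 2032.
October 2032 — 2nd Monday is October 11, 2032.
November 2032 — 2nd Monday is November 8, 2032.
December 2032 — 2nd Monday is December 13, 2032.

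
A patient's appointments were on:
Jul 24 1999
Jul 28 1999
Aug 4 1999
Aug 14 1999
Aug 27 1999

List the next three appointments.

Intervals are 4, 7, 10, 13 days — an arithmetic progression with common difference 3.
Next gap: 16 days. Aug 27 1999 + 16 days = Sep 12 1999.
Next gap: 19 days. Sep 12 1999 + 19 days = Oct 1 1999.
Next gap: 22 days. Oct 1 1999 + 22 days = Oct 23 1999.

Sep 12 1999, Oct 1 1999, Oct 23 1999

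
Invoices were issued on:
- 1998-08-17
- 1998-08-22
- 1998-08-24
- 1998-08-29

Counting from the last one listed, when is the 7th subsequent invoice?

1998-09-21

Gaps: 5, 2, 5 days — not constant, but cyclic with period 2.
The events fall on every Monday and Saturday.
The following Monday is 1998-08-31.
Next Saturday: 1998-09-05.
The following Monday is 1998-09-07.
Next Saturday: 1998-09-12.
Next Monday: 1998-09-14.
Next Saturday: 1998-09-19.
Next Monday: 1998-09-21.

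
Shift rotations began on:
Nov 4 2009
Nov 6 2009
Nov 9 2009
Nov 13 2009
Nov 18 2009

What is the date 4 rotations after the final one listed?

Gaps: 2, 3, 4, 5 days — each gap is 1 larger than the previous one.
Next gap: 6 days. Nov 18 2009 + 6 days = Nov 24 2009.
Next gap: 7 days. Nov 24 2009 + 7 days = Dec 1 2009.
Next gap: 8 days. Dec 1 2009 + 8 days = Dec 9 2009.
Next gap: 9 days. Dec 9 2009 + 9 days = Dec 18 2009.

Dec 18 2009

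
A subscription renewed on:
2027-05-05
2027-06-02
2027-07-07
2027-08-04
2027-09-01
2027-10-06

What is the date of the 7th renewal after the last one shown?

2028-05-03

Gaps: 28, 35, 28, 28, 35 days — a mix of 28 and 35. Every date is a Wednesday.
Each is the 1st Wednesday of its month.
November 2027 — 1st Wednesday is 2027-11-03.
December 2027 — 1st Wednesday is 2027-12-01.
January 2028 — 1st Wednesday is 2028-01-05.
February 2028 — 1st Wednesday is 2028-02-02.
1st Wednesday of March 2028: 2028-03-01.
1st Wednesday of April 2028: 2028-04-05.
May 2028 — 1st Wednesday is 2028-05-03.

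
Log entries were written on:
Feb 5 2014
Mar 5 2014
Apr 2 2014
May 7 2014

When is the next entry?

Jun 4 2014

Gaps: 28, 28, 35 days — a mix of 28 and 35. Every date is a Wednesday.
Each is the 1st Wednesday of its month.
June 2014 — 1st Wednesday is Jun 4 2014.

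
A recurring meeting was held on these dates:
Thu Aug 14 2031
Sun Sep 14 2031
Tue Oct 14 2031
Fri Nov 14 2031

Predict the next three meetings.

Sun Dec 14 2031, Wed Jan 14 2032, Sat Feb 14 2032

Gaps: 31, 30, 31 days — not constant. Every event is on the 14th of the month.
Pattern: the 14th of each month.
Next: December 2031 → Sun Dec 14 2031.
Next: January 2032 → Wed Jan 14 2032.
Next: February 2032 → Sat Feb 14 2032.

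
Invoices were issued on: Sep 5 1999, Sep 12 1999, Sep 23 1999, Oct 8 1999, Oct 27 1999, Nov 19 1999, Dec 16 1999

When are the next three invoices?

Jan 16 2000, Feb 20 2000, Mar 30 2000

The spacing grows by 4 each time: 7, 11, 15, 19, 23, 27 days.
Next gap: 31 days. Dec 16 1999 + 31 days = Jan 16 2000.
Next gap: 35 days. Jan 16 2000 + 35 days = Feb 20 2000.
Next gap: 39 days. Feb 20 2000 + 39 days = Mar 30 2000.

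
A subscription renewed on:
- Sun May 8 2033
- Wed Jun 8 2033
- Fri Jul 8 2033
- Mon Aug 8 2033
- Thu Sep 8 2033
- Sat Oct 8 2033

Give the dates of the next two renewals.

The day-of-month is always 8 (31, 30, 31, 31, 30 days between events).
So this recurs on the 8th of each month.
November 2033: Tue Nov 8 2033.
December 2033: Thu Dec 8 2033.

Tue Nov 8 2033, Thu Dec 8 2033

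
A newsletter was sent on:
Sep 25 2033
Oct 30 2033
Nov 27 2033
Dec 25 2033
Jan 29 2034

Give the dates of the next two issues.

All Sundays; the gaps (35, 28, 28, 35) vary with month length.
This is the last Sunday of each month.
Last Sunday of February 2034: Feb 26 2034.
Last Sunday of March 2034: Mar 26 2034.

Feb 26 2034, Mar 26 2034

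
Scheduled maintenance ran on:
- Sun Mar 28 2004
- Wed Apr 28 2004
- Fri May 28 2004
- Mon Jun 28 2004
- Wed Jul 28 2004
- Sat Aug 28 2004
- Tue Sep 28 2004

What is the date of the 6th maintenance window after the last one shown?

Mon Mar 28 2005

The day-of-month is always 28 (31, 30, 31, 30, 31, 31 days between events).
So this recurs on the 28th of each month.
October 2004: Thu Oct 28 2004.
November 2004: Sun Nov 28 2004.
December 2004: Tue Dec 28 2004.
Next: January 2005 → Fri Jan 28 2005.
February 2005: Mon Feb 28 2005.
March 2005: Mon Mar 28 2005.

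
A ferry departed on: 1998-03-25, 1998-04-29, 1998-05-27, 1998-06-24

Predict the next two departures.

1998-07-29, 1998-08-26

All Wednesdays; the gaps (35, 28, 28) vary with month length.
This is the last Wednesday of each month.
Last Wednesday of July 1998: 1998-07-29.
August 1998 ends with Wednesday 1998-08-26.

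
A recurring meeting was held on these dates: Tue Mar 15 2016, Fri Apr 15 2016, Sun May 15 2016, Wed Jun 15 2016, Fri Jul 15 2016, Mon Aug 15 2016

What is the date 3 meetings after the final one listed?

Each date is the 15th; the gaps (31, 30, 31, 30, 31) track the month lengths.
The rule is the 15th of each month.
Next: September 2016 → Thu Sep 15 2016.
October 2016: Sat Oct 15 2016.
Next: November 2016 → Tue Nov 15 2016.

Tue Nov 15 2016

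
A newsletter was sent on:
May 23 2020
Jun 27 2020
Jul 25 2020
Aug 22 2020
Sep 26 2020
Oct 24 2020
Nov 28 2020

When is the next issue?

Dec 26 2020

All dates are Saturdays, 35, 28, 28, 35, 28, 35 days apart.
Specifically, the 4th Saturday of each month.
December 2020 — 4th Saturday is Dec 26 2020.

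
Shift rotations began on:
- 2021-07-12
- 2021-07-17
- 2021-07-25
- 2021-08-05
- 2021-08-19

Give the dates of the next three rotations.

Gaps: 5, 8, 11, 14 days — each gap is 3 larger than the previous one.
Next gap: 17 days. 2021-08-19 + 17 days = 2021-09-05.
Next gap: 20 days. 2021-09-05 + 20 days = 2021-09-25.
Next gap: 23 days. 2021-09-25 + 23 days = 2021-10-18.

2021-09-05, 2021-09-25, 2021-10-18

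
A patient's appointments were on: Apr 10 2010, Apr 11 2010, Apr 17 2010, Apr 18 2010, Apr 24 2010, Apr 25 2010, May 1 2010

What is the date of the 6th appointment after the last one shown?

May 22 2010

The gap pattern 1, 6, 1, 6, 1, 6 repeats every 2 events.
These are the Saturdays and Sundays of each week.
Next Sunday: May 2 2010.
The following Saturday is May 8 2010.
Next Sunday: May 9 2010.
Next Saturday: May 15 2010.
The following Sunday is May 16 2010.
Next Saturday: May 22 2010.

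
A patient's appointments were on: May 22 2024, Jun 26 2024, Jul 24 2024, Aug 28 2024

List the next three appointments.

Gaps: 35, 28, 35 days — a mix of 28 and 35. Every date is a Wednesday.
Each is the 4th Wednesday of its month.
September 2024 — 4th Wednesday is Sep 25 2024.
October 2024 — 4th Wednesday is Oct 23 2024.
4th Wednesday of November 2024: Nov 27 2024.

Sep 25 2024, Oct 23 2024, Nov 27 2024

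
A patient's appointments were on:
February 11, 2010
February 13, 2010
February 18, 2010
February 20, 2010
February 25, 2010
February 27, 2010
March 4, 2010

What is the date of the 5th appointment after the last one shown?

Every event lands on a Thursday or Saturday (gaps cycle 2, 5, 2, 5, 2, 5).
So the schedule is: every Thursday and Saturday.
Next Saturday: March 6, 2010.
Next Thursday: March 11, 2010.
The following Saturday is March 13, 2010.
The following Thursday is March 18, 2010.
Next Saturday: March 20, 2010.

March 20, 2010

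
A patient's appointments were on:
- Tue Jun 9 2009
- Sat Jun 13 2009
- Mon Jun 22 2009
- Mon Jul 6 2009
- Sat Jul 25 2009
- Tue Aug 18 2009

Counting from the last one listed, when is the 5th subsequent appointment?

Mon Mar 1 2010

Intervals are 4, 9, 14, 19, 24 days — an arithmetic progression with common difference 5.
Next gap: 29 days. Tue Aug 18 2009 + 29 days = Wed Sep 16 2009.
Next gap: 34 days. Wed Sep 16 2009 + 34 days = Tue Oct 20 2009.
Next gap: 39 days. Tue Oct 20 2009 + 39 days = Sat Nov 28 2009.
Next gap: 44 days. Sat Nov 28 2009 + 44 days = Mon Jan 11 2010.
Next gap: 49 days. Mon Jan 11 2010 + 49 days = Mon Mar 1 2010.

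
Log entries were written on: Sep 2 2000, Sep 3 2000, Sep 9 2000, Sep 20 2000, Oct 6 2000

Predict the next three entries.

Oct 27 2000, Nov 22 2000, Dec 23 2000

Intervals are 1, 6, 11, 16 days — an arithmetic progression with common difference 5.
Next gap: 21 days. Oct 6 2000 + 21 days = Oct 27 2000.
Next gap: 26 days. Oct 27 2000 + 26 days = Nov 22 2000.
Next gap: 31 days. Nov 22 2000 + 31 days = Dec 23 2000.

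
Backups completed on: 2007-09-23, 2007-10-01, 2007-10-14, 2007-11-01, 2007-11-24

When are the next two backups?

The spacing grows by 5 each time: 8, 13, 18, 23 days.
Next gap: 28 days. 2007-11-24 + 28 days = 2007-12-22.
Next gap: 33 days. 2007-12-22 + 33 days = 2008-01-24.

2007-12-22, 2008-01-24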